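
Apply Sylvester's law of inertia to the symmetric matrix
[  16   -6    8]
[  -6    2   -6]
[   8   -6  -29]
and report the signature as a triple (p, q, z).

Answer: (2, 1, 0)

Derivation:
step 0: pivot 16 → sign +
step 1: pivot -1/4 → sign −
step 2: pivot 3 → sign +
signature = (2, 1, 0)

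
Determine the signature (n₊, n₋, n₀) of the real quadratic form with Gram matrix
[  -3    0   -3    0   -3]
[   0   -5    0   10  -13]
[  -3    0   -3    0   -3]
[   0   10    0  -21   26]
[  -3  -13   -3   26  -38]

step 0: pivot -3 → sign −
step 1: pivot -5 → sign −
step 2: pivot -1 → sign −
step 3: pivot -6/5 → sign −
step 4: row/col 4 already zero → sign 0
signature = (0, 4, 1)

Answer: (0, 4, 1)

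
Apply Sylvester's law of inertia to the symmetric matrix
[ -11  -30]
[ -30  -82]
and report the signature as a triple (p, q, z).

step 0: pivot -11 → sign −
step 1: pivot -2/11 → sign −
signature = (0, 2, 0)

Answer: (0, 2, 0)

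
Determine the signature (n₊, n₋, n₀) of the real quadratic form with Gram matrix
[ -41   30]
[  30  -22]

Answer: (0, 2, 0)

Derivation:
step 0: pivot -41 → sign −
step 1: pivot -2/41 → sign −
signature = (0, 2, 0)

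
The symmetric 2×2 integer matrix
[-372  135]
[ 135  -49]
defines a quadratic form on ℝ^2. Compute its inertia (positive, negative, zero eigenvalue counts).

step 0: pivot -372 → sign −
step 1: pivot -1/124 → sign −
signature = (0, 2, 0)

Answer: (0, 2, 0)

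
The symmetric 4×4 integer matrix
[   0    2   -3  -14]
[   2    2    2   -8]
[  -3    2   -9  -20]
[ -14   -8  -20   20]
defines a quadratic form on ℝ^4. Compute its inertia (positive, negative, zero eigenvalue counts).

Answer: (2, 1, 1)

Derivation:
step 0: pivot 2 → sign +
step 1: pivot -2 → sign −
step 2: pivot 3/2 → sign +
step 3: row/col 3 already zero → sign 0
signature = (2, 1, 1)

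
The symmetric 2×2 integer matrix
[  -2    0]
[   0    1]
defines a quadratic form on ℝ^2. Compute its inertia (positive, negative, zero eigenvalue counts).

Answer: (1, 1, 0)

Derivation:
step 0: pivot -2 → sign −
step 1: pivot 1 → sign +
signature = (1, 1, 0)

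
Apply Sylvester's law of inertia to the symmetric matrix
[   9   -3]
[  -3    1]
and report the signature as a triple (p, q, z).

step 0: pivot 9 → sign +
step 1: row/col 1 already zero → sign 0
signature = (1, 0, 1)

Answer: (1, 0, 1)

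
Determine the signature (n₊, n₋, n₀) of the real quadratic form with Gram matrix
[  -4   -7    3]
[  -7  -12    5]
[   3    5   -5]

Answer: (1, 2, 0)

Derivation:
step 0: pivot -4 → sign −
step 1: pivot 1/4 → sign +
step 2: pivot -3 → sign −
signature = (1, 2, 0)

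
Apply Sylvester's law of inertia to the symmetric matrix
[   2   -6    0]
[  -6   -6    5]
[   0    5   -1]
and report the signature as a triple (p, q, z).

step 0: pivot 2 → sign +
step 1: pivot -24 → sign −
step 2: pivot 1/24 → sign +
signature = (2, 1, 0)

Answer: (2, 1, 0)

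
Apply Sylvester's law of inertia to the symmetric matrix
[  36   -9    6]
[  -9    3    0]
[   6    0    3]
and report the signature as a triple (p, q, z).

step 0: pivot 36 → sign +
step 1: pivot 3/4 → sign +
step 2: pivot -1 → sign −
signature = (2, 1, 0)

Answer: (2, 1, 0)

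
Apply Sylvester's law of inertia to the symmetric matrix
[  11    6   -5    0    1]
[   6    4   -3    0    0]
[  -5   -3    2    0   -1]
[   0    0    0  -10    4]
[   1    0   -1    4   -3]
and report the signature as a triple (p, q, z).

step 0: pivot 11 → sign +
step 1: pivot 8/11 → sign +
step 2: pivot -3/8 → sign −
step 3: pivot -10 → sign −
step 4: pivot -2/5 → sign −
signature = (2, 3, 0)

Answer: (2, 3, 0)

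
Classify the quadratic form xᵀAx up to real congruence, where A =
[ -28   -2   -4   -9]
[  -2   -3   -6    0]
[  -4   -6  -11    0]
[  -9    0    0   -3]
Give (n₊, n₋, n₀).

Answer: (2, 2, 0)

Derivation:
step 0: pivot -28 → sign −
step 1: pivot -20/7 → sign −
step 2: pivot 1 → sign +
step 3: pivot 3/80 → sign +
signature = (2, 2, 0)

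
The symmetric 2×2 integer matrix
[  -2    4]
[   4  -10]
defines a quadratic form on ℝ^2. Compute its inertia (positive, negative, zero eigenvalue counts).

step 0: pivot -2 → sign −
step 1: pivot -2 → sign −
signature = (0, 2, 0)

Answer: (0, 2, 0)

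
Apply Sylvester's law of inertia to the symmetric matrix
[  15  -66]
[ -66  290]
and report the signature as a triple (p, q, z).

Answer: (1, 1, 0)

Derivation:
step 0: pivot 15 → sign +
step 1: pivot -2/5 → sign −
signature = (1, 1, 0)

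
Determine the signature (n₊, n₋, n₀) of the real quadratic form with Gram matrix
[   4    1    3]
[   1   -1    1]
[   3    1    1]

Answer: (1, 2, 0)

Derivation:
step 0: pivot 4 → sign +
step 1: pivot -5/4 → sign −
step 2: pivot -6/5 → sign −
signature = (1, 2, 0)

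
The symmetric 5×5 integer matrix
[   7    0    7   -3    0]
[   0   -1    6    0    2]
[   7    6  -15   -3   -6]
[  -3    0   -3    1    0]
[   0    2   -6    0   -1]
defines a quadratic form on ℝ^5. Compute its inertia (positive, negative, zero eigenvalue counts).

Answer: (3, 2, 0)

Derivation:
step 0: pivot 7 → sign +
step 1: pivot -1 → sign −
step 2: pivot 14 → sign +
step 3: pivot -2/7 → sign −
step 4: pivot 3/7 → sign +
signature = (3, 2, 0)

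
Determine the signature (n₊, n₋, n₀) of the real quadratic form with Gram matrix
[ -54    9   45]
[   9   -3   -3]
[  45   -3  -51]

step 0: pivot -54 → sign −
step 1: pivot -3/2 → sign −
step 2: row/col 2 already zero → sign 0
signature = (0, 2, 1)

Answer: (0, 2, 1)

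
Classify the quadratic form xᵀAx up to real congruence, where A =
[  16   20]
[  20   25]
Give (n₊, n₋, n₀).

step 0: pivot 16 → sign +
step 1: row/col 1 already zero → sign 0
signature = (1, 0, 1)

Answer: (1, 0, 1)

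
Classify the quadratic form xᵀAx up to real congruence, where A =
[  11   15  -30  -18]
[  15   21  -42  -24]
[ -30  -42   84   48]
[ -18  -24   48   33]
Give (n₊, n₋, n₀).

step 0: pivot 11 → sign +
step 1: pivot 6/11 → sign +
step 2: pivot 3 → sign +
step 3: row/col 3 already zero → sign 0
signature = (3, 0, 1)

Answer: (3, 0, 1)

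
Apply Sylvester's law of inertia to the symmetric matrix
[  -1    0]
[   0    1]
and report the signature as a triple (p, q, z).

step 0: pivot -1 → sign −
step 1: pivot 1 → sign +
signature = (1, 1, 0)

Answer: (1, 1, 0)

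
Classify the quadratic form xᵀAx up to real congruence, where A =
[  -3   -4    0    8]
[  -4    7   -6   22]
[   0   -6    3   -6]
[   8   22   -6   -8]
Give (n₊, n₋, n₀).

step 0: pivot -3 → sign −
step 1: pivot 37/3 → sign +
step 2: pivot 3/37 → sign +
step 3: row/col 3 already zero → sign 0
signature = (2, 1, 1)

Answer: (2, 1, 1)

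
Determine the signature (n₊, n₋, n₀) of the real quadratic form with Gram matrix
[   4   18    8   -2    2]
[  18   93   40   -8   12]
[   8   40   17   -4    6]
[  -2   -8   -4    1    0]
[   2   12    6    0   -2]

step 0: pivot 4 → sign +
step 1: pivot 12 → sign +
step 2: pivot -1/3 → sign −
step 3: pivot 1/4 → sign +
step 4: pivot -1 → sign −
signature = (3, 2, 0)

Answer: (3, 2, 0)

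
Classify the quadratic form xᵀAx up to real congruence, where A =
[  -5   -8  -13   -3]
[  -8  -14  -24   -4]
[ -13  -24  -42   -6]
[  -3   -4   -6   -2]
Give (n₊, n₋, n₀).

step 0: pivot -5 → sign −
step 1: pivot -6/5 → sign −
step 2: pivot 1/3 → sign +
step 3: row/col 3 already zero → sign 0
signature = (1, 2, 1)

Answer: (1, 2, 1)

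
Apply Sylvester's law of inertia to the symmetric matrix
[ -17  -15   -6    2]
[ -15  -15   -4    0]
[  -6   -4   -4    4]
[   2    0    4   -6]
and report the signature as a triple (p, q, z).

step 0: pivot -17 → sign −
step 1: pivot -30/17 → sign −
step 2: pivot -14/15 → sign −
step 3: pivot 2/7 → sign +
signature = (1, 3, 0)

Answer: (1, 3, 0)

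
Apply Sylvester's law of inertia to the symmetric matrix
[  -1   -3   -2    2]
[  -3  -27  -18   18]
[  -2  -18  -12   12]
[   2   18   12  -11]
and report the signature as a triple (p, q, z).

Answer: (1, 2, 1)

Derivation:
step 0: pivot -1 → sign −
step 1: pivot -18 → sign −
step 2: pivot 1 → sign +
step 3: row/col 3 already zero → sign 0
signature = (1, 2, 1)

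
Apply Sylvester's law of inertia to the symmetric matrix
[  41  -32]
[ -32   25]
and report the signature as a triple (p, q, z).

Answer: (2, 0, 0)

Derivation:
step 0: pivot 41 → sign +
step 1: pivot 1/41 → sign +
signature = (2, 0, 0)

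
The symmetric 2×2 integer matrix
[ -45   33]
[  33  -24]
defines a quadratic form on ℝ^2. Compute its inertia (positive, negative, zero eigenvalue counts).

step 0: pivot -45 → sign −
step 1: pivot 1/5 → sign +
signature = (1, 1, 0)

Answer: (1, 1, 0)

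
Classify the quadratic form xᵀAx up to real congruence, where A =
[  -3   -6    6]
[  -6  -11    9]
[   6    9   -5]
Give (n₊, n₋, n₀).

Answer: (1, 2, 0)

Derivation:
step 0: pivot -3 → sign −
step 1: pivot 1 → sign +
step 2: pivot -2 → sign −
signature = (1, 2, 0)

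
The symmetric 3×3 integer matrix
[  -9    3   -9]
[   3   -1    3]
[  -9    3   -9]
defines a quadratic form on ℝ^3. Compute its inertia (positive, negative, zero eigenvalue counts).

Answer: (0, 1, 2)

Derivation:
step 0: pivot -9 → sign −
step 1: row/col 1 already zero → sign 0
step 2: row/col 2 already zero → sign 0
signature = (0, 1, 2)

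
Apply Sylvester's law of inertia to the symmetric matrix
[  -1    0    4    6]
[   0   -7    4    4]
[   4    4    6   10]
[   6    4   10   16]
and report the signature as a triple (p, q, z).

Answer: (2, 2, 0)

Derivation:
step 0: pivot -1 → sign −
step 1: pivot -7 → sign −
step 2: pivot 170/7 → sign +
step 3: pivot 6/85 → sign +
signature = (2, 2, 0)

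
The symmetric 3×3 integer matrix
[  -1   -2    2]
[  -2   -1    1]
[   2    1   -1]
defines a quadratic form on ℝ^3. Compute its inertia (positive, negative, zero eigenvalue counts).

step 0: pivot -1 → sign −
step 1: pivot 3 → sign +
step 2: row/col 2 already zero → sign 0
signature = (1, 1, 1)

Answer: (1, 1, 1)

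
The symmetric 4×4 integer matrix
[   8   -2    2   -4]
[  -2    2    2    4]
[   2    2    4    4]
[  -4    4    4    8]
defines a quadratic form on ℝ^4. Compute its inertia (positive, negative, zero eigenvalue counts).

Answer: (2, 1, 1)

Derivation:
step 0: pivot 8 → sign +
step 1: pivot 3/2 → sign +
step 2: pivot -2/3 → sign −
step 3: row/col 3 already zero → sign 0
signature = (2, 1, 1)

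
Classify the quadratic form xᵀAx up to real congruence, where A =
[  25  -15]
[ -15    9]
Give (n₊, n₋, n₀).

step 0: pivot 25 → sign +
step 1: row/col 1 already zero → sign 0
signature = (1, 0, 1)

Answer: (1, 0, 1)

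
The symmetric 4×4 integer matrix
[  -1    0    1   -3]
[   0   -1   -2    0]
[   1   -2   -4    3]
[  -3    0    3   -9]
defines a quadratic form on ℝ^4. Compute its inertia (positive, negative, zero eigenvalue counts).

step 0: pivot -1 → sign −
step 1: pivot -1 → sign −
step 2: pivot 1 → sign +
step 3: row/col 3 already zero → sign 0
signature = (1, 2, 1)

Answer: (1, 2, 1)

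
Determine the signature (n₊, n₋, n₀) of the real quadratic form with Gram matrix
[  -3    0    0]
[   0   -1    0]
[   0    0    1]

step 0: pivot -3 → sign −
step 1: pivot -1 → sign −
step 2: pivot 1 → sign +
signature = (1, 2, 0)

Answer: (1, 2, 0)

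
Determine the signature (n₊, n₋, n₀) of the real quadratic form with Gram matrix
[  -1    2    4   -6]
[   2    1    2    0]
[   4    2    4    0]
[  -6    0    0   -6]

step 0: pivot -1 → sign −
step 1: pivot 5 → sign +
step 2: pivot 6/5 → sign +
step 3: row/col 3 already zero → sign 0
signature = (2, 1, 1)

Answer: (2, 1, 1)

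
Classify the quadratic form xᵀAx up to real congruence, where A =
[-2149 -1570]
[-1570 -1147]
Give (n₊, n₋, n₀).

Answer: (0, 2, 0)

Derivation:
step 0: pivot -2149 → sign −
step 1: pivot -3/2149 → sign −
signature = (0, 2, 0)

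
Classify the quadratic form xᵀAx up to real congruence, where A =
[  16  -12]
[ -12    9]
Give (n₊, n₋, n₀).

step 0: pivot 16 → sign +
step 1: row/col 1 already zero → sign 0
signature = (1, 0, 1)

Answer: (1, 0, 1)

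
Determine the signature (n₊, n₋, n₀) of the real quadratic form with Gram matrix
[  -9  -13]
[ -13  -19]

step 0: pivot -9 → sign −
step 1: pivot -2/9 → sign −
signature = (0, 2, 0)

Answer: (0, 2, 0)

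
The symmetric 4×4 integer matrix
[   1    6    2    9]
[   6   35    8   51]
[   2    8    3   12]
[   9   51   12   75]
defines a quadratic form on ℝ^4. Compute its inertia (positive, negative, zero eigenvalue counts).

step 0: pivot 1 → sign +
step 1: pivot -1 → sign −
step 2: pivot 15 → sign +
step 3: pivot 3/5 → sign +
signature = (3, 1, 0)

Answer: (3, 1, 0)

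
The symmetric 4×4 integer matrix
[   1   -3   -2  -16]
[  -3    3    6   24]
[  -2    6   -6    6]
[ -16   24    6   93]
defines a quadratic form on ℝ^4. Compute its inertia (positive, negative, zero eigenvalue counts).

step 0: pivot 1 → sign +
step 1: pivot -6 → sign −
step 2: pivot -10 → sign −
step 3: pivot 3/5 → sign +
signature = (2, 2, 0)

Answer: (2, 2, 0)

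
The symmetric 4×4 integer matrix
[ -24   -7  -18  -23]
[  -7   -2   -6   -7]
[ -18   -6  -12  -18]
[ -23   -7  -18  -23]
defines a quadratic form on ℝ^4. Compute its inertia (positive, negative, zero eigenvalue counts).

step 0: pivot -24 → sign −
step 1: pivot 1/24 → sign +
step 2: pivot -12 → sign −
step 3: row/col 3 already zero → sign 0
signature = (1, 2, 1)

Answer: (1, 2, 1)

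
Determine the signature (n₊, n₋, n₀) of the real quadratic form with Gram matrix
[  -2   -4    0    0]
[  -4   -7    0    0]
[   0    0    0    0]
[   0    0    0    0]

step 0: pivot -2 → sign −
step 1: pivot 1 → sign +
step 2: row/col 2 already zero → sign 0
step 3: row/col 3 already zero → sign 0
signature = (1, 1, 2)

Answer: (1, 1, 2)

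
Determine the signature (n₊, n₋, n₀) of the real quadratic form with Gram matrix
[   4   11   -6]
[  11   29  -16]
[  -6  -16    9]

Answer: (2, 1, 0)

Derivation:
step 0: pivot 4 → sign +
step 1: pivot -5/4 → sign −
step 2: pivot 1/5 → sign +
signature = (2, 1, 0)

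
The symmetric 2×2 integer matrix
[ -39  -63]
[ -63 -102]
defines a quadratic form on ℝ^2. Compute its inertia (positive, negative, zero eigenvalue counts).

step 0: pivot -39 → sign −
step 1: pivot -3/13 → sign −
signature = (0, 2, 0)

Answer: (0, 2, 0)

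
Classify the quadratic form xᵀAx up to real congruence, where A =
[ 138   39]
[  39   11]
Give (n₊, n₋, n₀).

Answer: (1, 1, 0)

Derivation:
step 0: pivot 138 → sign +
step 1: pivot -1/46 → sign −
signature = (1, 1, 0)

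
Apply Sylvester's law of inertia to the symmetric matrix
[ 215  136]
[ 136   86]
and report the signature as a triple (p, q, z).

Answer: (1, 1, 0)

Derivation:
step 0: pivot 215 → sign +
step 1: pivot -6/215 → sign −
signature = (1, 1, 0)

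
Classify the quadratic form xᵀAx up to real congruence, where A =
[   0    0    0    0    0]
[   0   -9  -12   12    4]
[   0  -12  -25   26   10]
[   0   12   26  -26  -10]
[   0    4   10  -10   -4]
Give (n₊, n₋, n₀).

step 0: pivot -9 → sign −
step 1: pivot -9 → sign −
step 2: pivot 10/9 → sign +
step 3: pivot -2/45 → sign −
step 4: row/col 4 already zero → sign 0
signature = (1, 3, 1)

Answer: (1, 3, 1)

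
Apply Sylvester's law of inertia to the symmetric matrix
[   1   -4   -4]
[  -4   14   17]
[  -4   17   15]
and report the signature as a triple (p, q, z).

Answer: (1, 2, 0)

Derivation:
step 0: pivot 1 → sign +
step 1: pivot -2 → sign −
step 2: pivot -1/2 → sign −
signature = (1, 2, 0)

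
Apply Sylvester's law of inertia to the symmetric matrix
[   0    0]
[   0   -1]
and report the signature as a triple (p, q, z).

step 0: pivot -1 → sign −
step 1: row/col 1 already zero → sign 0
signature = (0, 1, 1)

Answer: (0, 1, 1)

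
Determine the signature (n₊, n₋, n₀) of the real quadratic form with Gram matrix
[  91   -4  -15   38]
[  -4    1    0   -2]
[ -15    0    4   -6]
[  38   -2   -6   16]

step 0: pivot 91 → sign +
step 1: pivot 75/91 → sign +
step 2: pivot 1 → sign +
step 3: row/col 3 already zero → sign 0
signature = (3, 0, 1)

Answer: (3, 0, 1)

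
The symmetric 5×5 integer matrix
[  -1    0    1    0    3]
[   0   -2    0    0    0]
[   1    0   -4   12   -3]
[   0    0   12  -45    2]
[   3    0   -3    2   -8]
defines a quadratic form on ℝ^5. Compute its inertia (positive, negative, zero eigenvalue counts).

step 0: pivot -1 → sign −
step 1: pivot -2 → sign −
step 2: pivot -3 → sign −
step 3: pivot 3 → sign +
step 4: pivot -1/3 → sign −
signature = (1, 4, 0)

Answer: (1, 4, 0)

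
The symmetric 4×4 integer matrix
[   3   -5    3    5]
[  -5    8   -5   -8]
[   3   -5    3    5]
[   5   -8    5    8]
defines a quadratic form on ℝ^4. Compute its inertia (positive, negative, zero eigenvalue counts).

Answer: (1, 1, 2)

Derivation:
step 0: pivot 3 → sign +
step 1: pivot -1/3 → sign −
step 2: row/col 2 already zero → sign 0
step 3: row/col 3 already zero → sign 0
signature = (1, 1, 2)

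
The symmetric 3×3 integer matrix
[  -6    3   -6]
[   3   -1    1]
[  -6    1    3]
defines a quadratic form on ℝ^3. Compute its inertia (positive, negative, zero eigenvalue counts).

Answer: (2, 1, 0)

Derivation:
step 0: pivot -6 → sign −
step 1: pivot 1/2 → sign +
step 2: pivot 1 → sign +
signature = (2, 1, 0)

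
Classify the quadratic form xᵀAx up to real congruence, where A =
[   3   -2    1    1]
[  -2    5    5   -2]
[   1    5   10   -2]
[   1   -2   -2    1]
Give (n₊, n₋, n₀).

Answer: (4, 0, 0)

Derivation:
step 0: pivot 3 → sign +
step 1: pivot 11/3 → sign +
step 2: pivot 10/11 → sign +
step 3: pivot 1/10 → sign +
signature = (4, 0, 0)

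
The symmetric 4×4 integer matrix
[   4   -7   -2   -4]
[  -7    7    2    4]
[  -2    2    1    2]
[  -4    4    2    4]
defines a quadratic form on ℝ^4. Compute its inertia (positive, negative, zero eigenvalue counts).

step 0: pivot 4 → sign +
step 1: pivot -21/4 → sign −
step 2: pivot 3/7 → sign +
step 3: row/col 3 already zero → sign 0
signature = (2, 1, 1)

Answer: (2, 1, 1)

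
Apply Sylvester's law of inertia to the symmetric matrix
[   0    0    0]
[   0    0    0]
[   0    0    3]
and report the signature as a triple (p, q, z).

Answer: (1, 0, 2)

Derivation:
step 0: pivot 3 → sign +
step 1: row/col 1 already zero → sign 0
step 2: row/col 2 already zero → sign 0
signature = (1, 0, 2)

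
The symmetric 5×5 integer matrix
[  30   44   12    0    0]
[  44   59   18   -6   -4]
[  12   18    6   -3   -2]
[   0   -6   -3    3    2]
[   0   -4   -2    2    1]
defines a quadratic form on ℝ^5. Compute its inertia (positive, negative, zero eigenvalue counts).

Answer: (2, 3, 0)

Derivation:
step 0: pivot 30 → sign +
step 1: pivot -83/15 → sign −
step 2: pivot 102/83 → sign +
step 3: pivot -3/34 → sign −
step 4: pivot -1/3 → sign −
signature = (2, 3, 0)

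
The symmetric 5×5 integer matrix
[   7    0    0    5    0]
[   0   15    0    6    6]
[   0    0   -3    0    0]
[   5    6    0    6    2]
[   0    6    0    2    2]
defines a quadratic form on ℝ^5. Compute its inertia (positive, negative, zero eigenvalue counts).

step 0: pivot 7 → sign +
step 1: pivot 15 → sign +
step 2: pivot -3 → sign −
step 3: pivot 1/35 → sign +
step 4: pivot -6 → sign −
signature = (3, 2, 0)

Answer: (3, 2, 0)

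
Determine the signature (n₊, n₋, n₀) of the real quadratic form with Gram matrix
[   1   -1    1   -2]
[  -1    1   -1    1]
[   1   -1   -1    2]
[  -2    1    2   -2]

Answer: (2, 2, 0)

Derivation:
step 0: pivot 1 → sign +
step 1: pivot -2 → sign −
step 2: pivot 2 → sign +
step 3: pivot -1/2 → sign −
signature = (2, 2, 0)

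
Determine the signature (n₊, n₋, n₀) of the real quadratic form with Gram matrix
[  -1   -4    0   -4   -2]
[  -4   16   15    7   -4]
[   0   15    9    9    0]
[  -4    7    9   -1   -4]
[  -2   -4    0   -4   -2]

Answer: (2, 3, 0)

Derivation:
step 0: pivot -1 → sign −
step 1: pivot 32 → sign +
step 2: pivot 63/32 → sign +
step 3: pivot -22/7 → sign −
step 4: pivot -2/11 → sign −
signature = (2, 3, 0)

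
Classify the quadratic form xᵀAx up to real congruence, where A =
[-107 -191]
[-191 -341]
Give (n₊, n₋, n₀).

Answer: (0, 2, 0)

Derivation:
step 0: pivot -107 → sign −
step 1: pivot -6/107 → sign −
signature = (0, 2, 0)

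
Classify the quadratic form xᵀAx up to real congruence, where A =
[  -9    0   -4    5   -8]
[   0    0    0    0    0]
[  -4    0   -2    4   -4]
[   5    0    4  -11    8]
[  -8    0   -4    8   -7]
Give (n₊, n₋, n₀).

step 0: pivot -9 → sign −
step 1: pivot -2/9 → sign −
step 2: pivot 6 → sign +
step 3: pivot 1 → sign +
step 4: row/col 4 already zero → sign 0
signature = (2, 2, 1)

Answer: (2, 2, 1)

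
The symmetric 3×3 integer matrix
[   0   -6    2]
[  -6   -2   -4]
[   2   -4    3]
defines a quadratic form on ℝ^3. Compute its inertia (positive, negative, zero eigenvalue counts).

step 0: pivot -2 → sign −
step 1: pivot 18 → sign +
step 2: pivot 1/9 → sign +
signature = (2, 1, 0)

Answer: (2, 1, 0)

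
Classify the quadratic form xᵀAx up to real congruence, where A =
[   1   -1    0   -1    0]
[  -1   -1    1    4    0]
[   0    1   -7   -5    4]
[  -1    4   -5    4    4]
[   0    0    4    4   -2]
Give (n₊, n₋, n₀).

Answer: (3, 2, 0)

Derivation:
step 0: pivot 1 → sign +
step 1: pivot -2 → sign −
step 2: pivot -13/2 → sign −
step 3: pivot 122/13 → sign +
step 4: pivot 6/61 → sign +
signature = (3, 2, 0)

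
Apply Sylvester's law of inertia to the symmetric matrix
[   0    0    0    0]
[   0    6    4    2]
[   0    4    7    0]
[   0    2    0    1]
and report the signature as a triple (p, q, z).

Answer: (2, 1, 1)

Derivation:
step 0: pivot 6 → sign +
step 1: pivot 13/3 → sign +
step 2: pivot -1/13 → sign −
step 3: row/col 3 already zero → sign 0
signature = (2, 1, 1)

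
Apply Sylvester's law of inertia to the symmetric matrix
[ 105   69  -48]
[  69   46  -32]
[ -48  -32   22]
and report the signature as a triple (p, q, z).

step 0: pivot 105 → sign +
step 1: pivot 23/35 → sign +
step 2: pivot -6/23 → sign −
signature = (2, 1, 0)

Answer: (2, 1, 0)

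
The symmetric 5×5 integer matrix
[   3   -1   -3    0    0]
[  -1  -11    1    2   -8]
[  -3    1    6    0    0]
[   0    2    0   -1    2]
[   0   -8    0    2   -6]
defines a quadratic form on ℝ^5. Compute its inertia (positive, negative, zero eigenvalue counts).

Answer: (3, 2, 0)

Derivation:
step 0: pivot 3 → sign +
step 1: pivot -34/3 → sign −
step 2: pivot 3 → sign +
step 3: pivot -11/17 → sign −
step 4: pivot 2/11 → sign +
signature = (3, 2, 0)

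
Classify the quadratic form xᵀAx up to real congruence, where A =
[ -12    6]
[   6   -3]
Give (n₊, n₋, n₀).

step 0: pivot -12 → sign −
step 1: row/col 1 already zero → sign 0
signature = (0, 1, 1)

Answer: (0, 1, 1)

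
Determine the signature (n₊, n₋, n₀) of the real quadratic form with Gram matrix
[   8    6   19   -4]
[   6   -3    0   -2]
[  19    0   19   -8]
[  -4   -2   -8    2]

Answer: (2, 2, 0)

Derivation:
step 0: pivot 8 → sign +
step 1: pivot -15/2 → sign −
step 2: pivot 19/20 → sign +
step 3: pivot -2/57 → sign −
signature = (2, 2, 0)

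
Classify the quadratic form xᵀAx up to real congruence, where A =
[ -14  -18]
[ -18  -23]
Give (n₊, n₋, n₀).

step 0: pivot -14 → sign −
step 1: pivot 1/7 → sign +
signature = (1, 1, 0)

Answer: (1, 1, 0)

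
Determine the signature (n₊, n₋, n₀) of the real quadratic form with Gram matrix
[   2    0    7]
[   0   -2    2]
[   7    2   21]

step 0: pivot 2 → sign +
step 1: pivot -2 → sign −
step 2: pivot -3/2 → sign −
signature = (1, 2, 0)

Answer: (1, 2, 0)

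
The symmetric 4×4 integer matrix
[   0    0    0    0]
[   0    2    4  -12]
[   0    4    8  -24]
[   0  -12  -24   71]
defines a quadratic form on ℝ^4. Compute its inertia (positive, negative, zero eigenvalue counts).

Answer: (1, 1, 2)

Derivation:
step 0: pivot 2 → sign +
step 1: pivot -1 → sign −
step 2: row/col 2 already zero → sign 0
step 3: row/col 3 already zero → sign 0
signature = (1, 1, 2)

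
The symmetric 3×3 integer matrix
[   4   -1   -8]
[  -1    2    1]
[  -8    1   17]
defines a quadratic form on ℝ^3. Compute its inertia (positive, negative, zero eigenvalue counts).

step 0: pivot 4 → sign +
step 1: pivot 7/4 → sign +
step 2: pivot 3/7 → sign +
signature = (3, 0, 0)

Answer: (3, 0, 0)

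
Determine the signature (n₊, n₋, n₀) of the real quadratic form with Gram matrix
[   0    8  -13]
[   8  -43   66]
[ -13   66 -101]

Answer: (1, 2, 0)

Derivation:
step 0: pivot -43 → sign −
step 1: pivot 64/43 → sign +
step 2: pivot -3/64 → sign −
signature = (1, 2, 0)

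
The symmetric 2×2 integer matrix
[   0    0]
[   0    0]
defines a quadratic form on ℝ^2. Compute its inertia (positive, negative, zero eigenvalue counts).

Answer: (0, 0, 2)

Derivation:
step 0: row/col 0 already zero → sign 0
step 1: row/col 1 already zero → sign 0
signature = (0, 0, 2)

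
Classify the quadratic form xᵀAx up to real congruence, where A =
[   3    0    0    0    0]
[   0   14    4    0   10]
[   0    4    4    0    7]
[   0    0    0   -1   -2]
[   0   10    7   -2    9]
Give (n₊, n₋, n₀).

Answer: (3, 2, 0)

Derivation:
step 0: pivot 3 → sign +
step 1: pivot 14 → sign +
step 2: pivot 20/7 → sign +
step 3: pivot -1 → sign −
step 4: pivot -3/20 → sign −
signature = (3, 2, 0)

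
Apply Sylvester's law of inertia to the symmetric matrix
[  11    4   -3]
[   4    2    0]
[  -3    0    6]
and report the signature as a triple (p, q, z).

Answer: (3, 0, 0)

Derivation:
step 0: pivot 11 → sign +
step 1: pivot 6/11 → sign +
step 2: pivot 3 → sign +
signature = (3, 0, 0)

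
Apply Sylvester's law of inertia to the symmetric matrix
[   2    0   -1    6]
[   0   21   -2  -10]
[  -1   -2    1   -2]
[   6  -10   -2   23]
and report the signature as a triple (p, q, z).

step 0: pivot 2 → sign +
step 1: pivot 21 → sign +
step 2: pivot 13/42 → sign +
step 3: pivot 3/13 → sign +
signature = (4, 0, 0)

Answer: (4, 0, 0)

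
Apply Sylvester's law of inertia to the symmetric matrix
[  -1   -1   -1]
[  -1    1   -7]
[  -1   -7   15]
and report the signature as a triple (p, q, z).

Answer: (1, 2, 0)

Derivation:
step 0: pivot -1 → sign −
step 1: pivot 2 → sign +
step 2: pivot -2 → sign −
signature = (1, 2, 0)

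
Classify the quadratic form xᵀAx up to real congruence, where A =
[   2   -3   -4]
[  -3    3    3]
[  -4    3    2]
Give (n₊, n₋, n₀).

step 0: pivot 2 → sign +
step 1: pivot -3/2 → sign −
step 2: row/col 2 already zero → sign 0
signature = (1, 1, 1)

Answer: (1, 1, 1)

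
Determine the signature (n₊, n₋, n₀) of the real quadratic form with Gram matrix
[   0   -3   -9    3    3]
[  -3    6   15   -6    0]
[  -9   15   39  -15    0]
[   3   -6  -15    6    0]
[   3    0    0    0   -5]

step 0: pivot 6 → sign +
step 1: pivot -3/2 → sign −
step 2: pivot 3 → sign +
step 3: pivot -2 → sign −
step 4: row/col 4 already zero → sign 0
signature = (2, 2, 1)

Answer: (2, 2, 1)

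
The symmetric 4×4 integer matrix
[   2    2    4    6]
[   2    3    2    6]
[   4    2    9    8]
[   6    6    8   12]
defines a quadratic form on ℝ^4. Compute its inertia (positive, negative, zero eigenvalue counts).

Answer: (2, 2, 0)

Derivation:
step 0: pivot 2 → sign +
step 1: pivot 1 → sign +
step 2: pivot -3 → sign −
step 3: pivot -2/3 → sign −
signature = (2, 2, 0)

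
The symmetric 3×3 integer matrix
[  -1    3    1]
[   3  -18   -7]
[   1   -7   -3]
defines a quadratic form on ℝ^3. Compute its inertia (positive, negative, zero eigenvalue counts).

step 0: pivot -1 → sign −
step 1: pivot -9 → sign −
step 2: pivot -2/9 → sign −
signature = (0, 3, 0)

Answer: (0, 3, 0)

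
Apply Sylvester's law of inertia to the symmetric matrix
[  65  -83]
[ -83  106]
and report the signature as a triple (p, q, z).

step 0: pivot 65 → sign +
step 1: pivot 1/65 → sign +
signature = (2, 0, 0)

Answer: (2, 0, 0)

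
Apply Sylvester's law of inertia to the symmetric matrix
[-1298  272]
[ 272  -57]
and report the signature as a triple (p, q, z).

step 0: pivot -1298 → sign −
step 1: pivot -1/649 → sign −
signature = (0, 2, 0)

Answer: (0, 2, 0)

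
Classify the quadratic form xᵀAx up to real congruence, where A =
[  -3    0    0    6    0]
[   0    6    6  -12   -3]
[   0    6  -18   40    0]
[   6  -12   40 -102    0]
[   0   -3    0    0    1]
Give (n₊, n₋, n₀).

step 0: pivot -3 → sign −
step 1: pivot 6 → sign +
step 2: pivot -24 → sign −
step 3: pivot -4/3 → sign −
step 4: pivot 1/16 → sign +
signature = (2, 3, 0)

Answer: (2, 3, 0)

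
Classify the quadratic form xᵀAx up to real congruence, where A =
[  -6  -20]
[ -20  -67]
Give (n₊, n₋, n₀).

step 0: pivot -6 → sign −
step 1: pivot -1/3 → sign −
signature = (0, 2, 0)

Answer: (0, 2, 0)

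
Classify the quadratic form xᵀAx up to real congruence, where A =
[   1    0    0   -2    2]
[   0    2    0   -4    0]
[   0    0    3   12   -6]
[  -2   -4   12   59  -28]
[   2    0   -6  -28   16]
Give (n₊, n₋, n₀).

Answer: (3, 1, 1)

Derivation:
step 0: pivot 1 → sign +
step 1: pivot 2 → sign +
step 2: pivot 3 → sign +
step 3: pivot -1 → sign −
step 4: row/col 4 already zero → sign 0
signature = (3, 1, 1)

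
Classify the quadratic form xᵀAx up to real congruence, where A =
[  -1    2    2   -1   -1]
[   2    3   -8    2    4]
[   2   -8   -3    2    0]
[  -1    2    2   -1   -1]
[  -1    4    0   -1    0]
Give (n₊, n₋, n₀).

step 0: pivot -1 → sign −
step 1: pivot 7 → sign +
step 2: pivot -9/7 → sign −
step 3: pivot 1 → sign +
step 4: row/col 4 already zero → sign 0
signature = (2, 2, 1)

Answer: (2, 2, 1)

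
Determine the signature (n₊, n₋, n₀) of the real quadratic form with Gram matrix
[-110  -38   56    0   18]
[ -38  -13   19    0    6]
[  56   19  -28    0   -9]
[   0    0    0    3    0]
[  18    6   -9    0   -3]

Answer: (2, 2, 1)

Derivation:
step 0: pivot -110 → sign −
step 1: pivot 7/55 → sign +
step 2: pivot -3/7 → sign −
step 3: pivot 3 → sign +
step 4: row/col 4 already zero → sign 0
signature = (2, 2, 1)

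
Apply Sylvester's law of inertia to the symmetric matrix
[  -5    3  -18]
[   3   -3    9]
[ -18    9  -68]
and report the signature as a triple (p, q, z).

step 0: pivot -5 → sign −
step 1: pivot -6/5 → sign −
step 2: pivot -1/2 → sign −
signature = (0, 3, 0)

Answer: (0, 3, 0)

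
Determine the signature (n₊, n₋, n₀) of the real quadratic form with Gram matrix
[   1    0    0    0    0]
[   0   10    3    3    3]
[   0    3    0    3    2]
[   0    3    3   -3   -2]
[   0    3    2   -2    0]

step 0: pivot 1 → sign +
step 1: pivot 10 → sign +
step 2: pivot -9/10 → sign −
step 3: pivot 1 → sign +
step 4: pivot 1/3 → sign +
signature = (4, 1, 0)

Answer: (4, 1, 0)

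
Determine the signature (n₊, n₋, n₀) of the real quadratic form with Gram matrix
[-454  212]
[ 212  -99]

step 0: pivot -454 → sign −
step 1: pivot -1/227 → sign −
signature = (0, 2, 0)

Answer: (0, 2, 0)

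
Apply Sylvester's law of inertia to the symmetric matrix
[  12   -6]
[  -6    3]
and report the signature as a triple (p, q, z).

step 0: pivot 12 → sign +
step 1: row/col 1 already zero → sign 0
signature = (1, 0, 1)

Answer: (1, 0, 1)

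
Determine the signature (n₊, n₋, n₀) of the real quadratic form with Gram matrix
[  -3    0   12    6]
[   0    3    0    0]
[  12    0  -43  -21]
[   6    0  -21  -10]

step 0: pivot -3 → sign −
step 1: pivot 3 → sign +
step 2: pivot 5 → sign +
step 3: pivot 1/5 → sign +
signature = (3, 1, 0)

Answer: (3, 1, 0)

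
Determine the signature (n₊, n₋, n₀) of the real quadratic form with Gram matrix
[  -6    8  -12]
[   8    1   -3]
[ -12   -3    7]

Answer: (2, 1, 0)

Derivation:
step 0: pivot -6 → sign −
step 1: pivot 35/3 → sign +
step 2: pivot 2/35 → sign +
signature = (2, 1, 0)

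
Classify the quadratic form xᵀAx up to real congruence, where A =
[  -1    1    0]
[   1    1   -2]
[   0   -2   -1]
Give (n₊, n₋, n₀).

Answer: (1, 2, 0)

Derivation:
step 0: pivot -1 → sign −
step 1: pivot 2 → sign +
step 2: pivot -3 → sign −
signature = (1, 2, 0)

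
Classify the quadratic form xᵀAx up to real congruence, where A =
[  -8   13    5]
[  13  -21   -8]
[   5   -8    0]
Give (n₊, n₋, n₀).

Answer: (2, 1, 0)

Derivation:
step 0: pivot -8 → sign −
step 1: pivot 1/8 → sign +
step 2: pivot 3 → sign +
signature = (2, 1, 0)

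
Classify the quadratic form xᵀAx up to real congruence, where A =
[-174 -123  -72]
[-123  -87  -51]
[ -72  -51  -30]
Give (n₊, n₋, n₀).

Answer: (0, 2, 1)

Derivation:
step 0: pivot -174 → sign −
step 1: pivot -3/58 → sign −
step 2: row/col 2 already zero → sign 0
signature = (0, 2, 1)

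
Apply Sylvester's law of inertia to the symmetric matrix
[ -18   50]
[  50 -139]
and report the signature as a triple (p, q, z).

step 0: pivot -18 → sign −
step 1: pivot -1/9 → sign −
signature = (0, 2, 0)

Answer: (0, 2, 0)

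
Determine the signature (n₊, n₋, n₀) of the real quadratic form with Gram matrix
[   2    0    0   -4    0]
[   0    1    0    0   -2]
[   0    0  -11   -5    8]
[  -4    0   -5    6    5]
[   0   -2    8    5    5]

Answer: (3, 1, 1)

Derivation:
step 0: pivot 2 → sign +
step 1: pivot 1 → sign +
step 2: pivot -11 → sign −
step 3: pivot 3/11 → sign +
step 4: row/col 4 already zero → sign 0
signature = (3, 1, 1)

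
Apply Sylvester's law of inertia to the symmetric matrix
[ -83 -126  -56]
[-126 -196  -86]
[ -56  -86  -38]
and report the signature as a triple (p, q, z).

step 0: pivot -83 → sign −
step 1: pivot -392/83 → sign −
step 2: pivot -1/98 → sign −
signature = (0, 3, 0)

Answer: (0, 3, 0)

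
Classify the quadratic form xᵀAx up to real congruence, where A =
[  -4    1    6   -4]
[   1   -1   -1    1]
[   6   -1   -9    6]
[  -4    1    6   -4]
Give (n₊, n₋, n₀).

step 0: pivot -4 → sign −
step 1: pivot -3/4 → sign −
step 2: pivot 1/3 → sign +
step 3: row/col 3 already zero → sign 0
signature = (1, 2, 1)

Answer: (1, 2, 1)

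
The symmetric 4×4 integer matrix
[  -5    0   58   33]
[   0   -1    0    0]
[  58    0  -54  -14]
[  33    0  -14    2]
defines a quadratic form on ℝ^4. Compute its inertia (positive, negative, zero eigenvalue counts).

step 0: pivot -5 → sign −
step 1: pivot -1 → sign −
step 2: pivot 3094/5 → sign +
step 3: pivot -3/1547 → sign −
signature = (1, 3, 0)

Answer: (1, 3, 0)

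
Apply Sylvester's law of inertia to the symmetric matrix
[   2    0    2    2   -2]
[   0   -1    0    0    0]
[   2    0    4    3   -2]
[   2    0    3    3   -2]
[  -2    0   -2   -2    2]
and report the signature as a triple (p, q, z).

Answer: (3, 1, 1)

Derivation:
step 0: pivot 2 → sign +
step 1: pivot -1 → sign −
step 2: pivot 2 → sign +
step 3: pivot 1/2 → sign +
step 4: row/col 4 already zero → sign 0
signature = (3, 1, 1)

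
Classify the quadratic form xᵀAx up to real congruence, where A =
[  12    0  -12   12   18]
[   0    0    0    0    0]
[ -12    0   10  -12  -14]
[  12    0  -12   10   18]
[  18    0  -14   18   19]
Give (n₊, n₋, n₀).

step 0: pivot 12 → sign +
step 1: pivot -2 → sign −
step 2: pivot -2 → sign −
step 3: row/col 3 already zero → sign 0
step 4: row/col 4 already zero → sign 0
signature = (1, 2, 2)

Answer: (1, 2, 2)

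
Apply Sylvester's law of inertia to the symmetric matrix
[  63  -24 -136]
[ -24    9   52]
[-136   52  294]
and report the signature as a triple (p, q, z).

Answer: (2, 1, 0)

Derivation:
step 0: pivot 63 → sign +
step 1: pivot -1/7 → sign −
step 2: pivot 2/3 → sign +
signature = (2, 1, 0)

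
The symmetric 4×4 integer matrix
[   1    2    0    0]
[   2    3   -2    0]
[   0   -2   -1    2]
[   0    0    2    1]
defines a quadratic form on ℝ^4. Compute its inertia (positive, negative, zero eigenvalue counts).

Answer: (2, 2, 0)

Derivation:
step 0: pivot 1 → sign +
step 1: pivot -1 → sign −
step 2: pivot 3 → sign +
step 3: pivot -1/3 → sign −
signature = (2, 2, 0)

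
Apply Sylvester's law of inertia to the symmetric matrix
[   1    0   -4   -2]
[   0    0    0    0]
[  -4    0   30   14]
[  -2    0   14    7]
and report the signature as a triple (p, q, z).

step 0: pivot 1 → sign +
step 1: pivot 14 → sign +
step 2: pivot 3/7 → sign +
step 3: row/col 3 already zero → sign 0
signature = (3, 0, 1)

Answer: (3, 0, 1)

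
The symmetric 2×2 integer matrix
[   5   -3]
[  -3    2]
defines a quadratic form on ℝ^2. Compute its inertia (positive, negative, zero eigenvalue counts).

Answer: (2, 0, 0)

Derivation:
step 0: pivot 5 → sign +
step 1: pivot 1/5 → sign +
signature = (2, 0, 0)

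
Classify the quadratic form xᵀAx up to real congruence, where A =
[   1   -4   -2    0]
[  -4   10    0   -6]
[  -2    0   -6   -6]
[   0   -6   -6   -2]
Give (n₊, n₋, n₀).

step 0: pivot 1 → sign +
step 1: pivot -6 → sign −
step 2: pivot 2/3 → sign +
step 3: pivot -2 → sign −
signature = (2, 2, 0)

Answer: (2, 2, 0)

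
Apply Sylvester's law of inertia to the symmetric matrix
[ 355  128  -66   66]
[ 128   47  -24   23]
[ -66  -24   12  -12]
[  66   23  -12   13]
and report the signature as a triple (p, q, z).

step 0: pivot 355 → sign +
step 1: pivot 301/355 → sign +
step 2: pivot -96/301 → sign −
step 3: row/col 3 already zero → sign 0
signature = (2, 1, 1)

Answer: (2, 1, 1)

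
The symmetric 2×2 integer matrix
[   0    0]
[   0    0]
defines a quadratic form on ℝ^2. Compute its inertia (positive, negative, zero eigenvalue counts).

Answer: (0, 0, 2)

Derivation:
step 0: row/col 0 already zero → sign 0
step 1: row/col 1 already zero → sign 0
signature = (0, 0, 2)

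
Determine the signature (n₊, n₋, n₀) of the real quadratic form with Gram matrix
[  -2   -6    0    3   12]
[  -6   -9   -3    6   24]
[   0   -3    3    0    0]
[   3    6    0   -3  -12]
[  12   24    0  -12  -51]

Answer: (2, 2, 1)

Derivation:
step 0: pivot -2 → sign −
step 1: pivot 9 → sign +
step 2: pivot 2 → sign +
step 3: pivot -3 → sign −
step 4: row/col 4 already zero → sign 0
signature = (2, 2, 1)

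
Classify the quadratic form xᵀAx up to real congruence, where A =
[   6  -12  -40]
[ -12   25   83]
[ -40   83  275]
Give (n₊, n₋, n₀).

step 0: pivot 6 → sign +
step 1: pivot 1 → sign +
step 2: pivot -2/3 → sign −
signature = (2, 1, 0)

Answer: (2, 1, 0)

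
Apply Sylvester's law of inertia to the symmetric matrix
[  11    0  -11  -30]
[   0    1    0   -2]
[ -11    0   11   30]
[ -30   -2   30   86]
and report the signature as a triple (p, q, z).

Answer: (3, 0, 1)

Derivation:
step 0: pivot 11 → sign +
step 1: pivot 1 → sign +
step 2: pivot 2/11 → sign +
step 3: row/col 3 already zero → sign 0
signature = (3, 0, 1)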